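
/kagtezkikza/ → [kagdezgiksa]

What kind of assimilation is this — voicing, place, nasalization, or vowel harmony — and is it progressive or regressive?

/t/→[d] /k/→[g] /z/→[s].
Each target copies a feature from the preceding segment, so the direction is progressive.

voicing assimilation, progressive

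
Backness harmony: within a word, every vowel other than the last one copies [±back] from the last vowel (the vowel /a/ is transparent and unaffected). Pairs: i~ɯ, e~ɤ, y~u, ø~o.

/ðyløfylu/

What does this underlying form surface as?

[ðulofulu]

/y/ harmonizes with /u/ ([+back]) → [u]
/ø/ harmonizes with /u/ ([+back]) → [o]
/y/ harmonizes with /u/ ([+back]) → [u]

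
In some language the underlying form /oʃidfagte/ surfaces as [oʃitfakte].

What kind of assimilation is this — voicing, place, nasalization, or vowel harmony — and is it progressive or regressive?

voicing assimilation, regressive

/d/→[t] /g/→[k].
Each target copies a feature from the following segment, so the direction is regressive.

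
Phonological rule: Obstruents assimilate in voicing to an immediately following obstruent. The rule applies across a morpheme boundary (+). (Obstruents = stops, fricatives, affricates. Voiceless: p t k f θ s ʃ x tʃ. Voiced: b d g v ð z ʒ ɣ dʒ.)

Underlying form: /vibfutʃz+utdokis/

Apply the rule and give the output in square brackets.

[vipfudʒz+uddokis]

/b/ before /f/ (voiceless) → [p]
/tʃ/ before /z/ (voiced) → [dʒ]
/t/ before /d/ (voiced) → [d]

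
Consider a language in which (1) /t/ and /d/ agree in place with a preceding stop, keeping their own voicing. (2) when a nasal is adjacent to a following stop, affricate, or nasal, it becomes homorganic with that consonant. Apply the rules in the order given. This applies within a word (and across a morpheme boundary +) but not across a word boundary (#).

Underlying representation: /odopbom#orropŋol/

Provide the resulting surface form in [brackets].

[odopbom#orropŋol]

Rule 1: no segment meets the rule's conditions; no change.
After rule 1: odopbom#orropŋol
Rule 2: no segment meets the rule's conditions; no change.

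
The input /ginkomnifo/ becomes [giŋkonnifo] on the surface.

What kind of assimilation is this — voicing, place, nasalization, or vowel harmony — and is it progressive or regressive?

place assimilation, regressive

/n/→[ŋ] /m/→[n].
Each target copies a feature from the following segment, so the direction is regressive.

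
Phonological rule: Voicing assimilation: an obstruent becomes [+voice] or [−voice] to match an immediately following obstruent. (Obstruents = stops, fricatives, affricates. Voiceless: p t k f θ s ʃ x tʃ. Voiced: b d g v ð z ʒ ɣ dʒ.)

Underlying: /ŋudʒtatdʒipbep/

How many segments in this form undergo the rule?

3

/dʒ/ before /t/ (voiceless) → [tʃ]
/t/ before /dʒ/ (voiced) → [d]
/p/ before /b/ (voiced) → [b]
3 segments change.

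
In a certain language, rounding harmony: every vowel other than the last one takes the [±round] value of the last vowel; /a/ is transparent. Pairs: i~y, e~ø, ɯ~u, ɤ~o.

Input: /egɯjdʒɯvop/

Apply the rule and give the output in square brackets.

[øgujdʒuvop]

/e/ harmonizes with /o/ ([+round]) → [ø]
/ɯ/ harmonizes with /o/ ([+round]) → [u]
/ɯ/ harmonizes with /o/ ([+round]) → [u]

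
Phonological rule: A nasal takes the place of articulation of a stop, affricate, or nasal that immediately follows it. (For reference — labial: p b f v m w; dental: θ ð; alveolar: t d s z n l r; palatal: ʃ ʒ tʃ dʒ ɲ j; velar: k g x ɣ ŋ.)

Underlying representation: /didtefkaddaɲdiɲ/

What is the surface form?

/ɲ/ before /d/ (alveolar) → [n]

[didtefkaddandiɲ]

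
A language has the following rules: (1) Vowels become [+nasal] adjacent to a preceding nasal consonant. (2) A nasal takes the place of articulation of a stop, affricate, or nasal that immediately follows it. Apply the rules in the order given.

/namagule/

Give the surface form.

[nãmãgule]

Rule 1: /a/ after nasal /n/ → [ã]
Rule 1: /a/ after nasal /m/ → [ã]
After rule 1: nãmãgule
Rule 2: no segment meets the rule's conditions; no change.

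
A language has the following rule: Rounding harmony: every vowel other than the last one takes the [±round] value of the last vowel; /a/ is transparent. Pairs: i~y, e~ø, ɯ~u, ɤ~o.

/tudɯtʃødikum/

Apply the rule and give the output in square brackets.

[tudutʃødykum]

/ɯ/ harmonizes with /u/ ([+round]) → [u]
/i/ harmonizes with /u/ ([+round]) → [y]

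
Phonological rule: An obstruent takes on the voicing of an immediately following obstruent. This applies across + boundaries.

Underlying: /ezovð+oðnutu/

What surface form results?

no segment meets the rule's conditions; no change.

[ezovð+oðnutu]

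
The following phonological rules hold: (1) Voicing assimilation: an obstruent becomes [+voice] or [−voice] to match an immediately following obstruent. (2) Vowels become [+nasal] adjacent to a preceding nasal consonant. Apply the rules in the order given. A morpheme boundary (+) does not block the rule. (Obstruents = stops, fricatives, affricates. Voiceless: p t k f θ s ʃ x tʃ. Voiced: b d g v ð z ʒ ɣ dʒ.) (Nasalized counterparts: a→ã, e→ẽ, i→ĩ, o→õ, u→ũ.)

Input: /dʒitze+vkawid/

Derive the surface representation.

Rule 1: /t/ before /z/ (voiced) → [d]
Rule 1: /v/ before /k/ (voiceless) → [f]
After rule 1: dʒidze+fkawid
Rule 2: no segment meets the rule's conditions; no change.

[dʒidze+fkawid]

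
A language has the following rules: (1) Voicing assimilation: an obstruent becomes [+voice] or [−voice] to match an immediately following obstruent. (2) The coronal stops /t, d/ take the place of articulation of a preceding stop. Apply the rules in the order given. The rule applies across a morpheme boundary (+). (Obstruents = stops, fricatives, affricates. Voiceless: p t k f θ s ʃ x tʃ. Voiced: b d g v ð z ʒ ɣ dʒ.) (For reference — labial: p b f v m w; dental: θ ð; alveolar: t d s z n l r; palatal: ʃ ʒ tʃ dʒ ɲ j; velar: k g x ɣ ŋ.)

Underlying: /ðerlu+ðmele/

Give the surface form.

Rule 1: no segment meets the rule's conditions; no change.
After rule 1: ðerlu+ðmele
Rule 2: no segment meets the rule's conditions; no change.

[ðerlu+ðmele]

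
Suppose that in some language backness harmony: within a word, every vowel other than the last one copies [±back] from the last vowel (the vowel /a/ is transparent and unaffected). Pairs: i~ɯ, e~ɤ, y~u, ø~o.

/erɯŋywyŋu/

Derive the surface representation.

[ɤrɯŋuwuŋu]

/e/ harmonizes with /u/ ([+back]) → [ɤ]
/y/ harmonizes with /u/ ([+back]) → [u]
/y/ harmonizes with /u/ ([+back]) → [u]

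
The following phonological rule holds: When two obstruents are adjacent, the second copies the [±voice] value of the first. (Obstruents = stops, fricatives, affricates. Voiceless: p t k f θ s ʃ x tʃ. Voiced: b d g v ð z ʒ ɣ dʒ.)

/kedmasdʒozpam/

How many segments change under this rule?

2

/dʒ/ after /s/ (voiceless) → [tʃ]
/p/ after /z/ (voiced) → [b]
2 segments change.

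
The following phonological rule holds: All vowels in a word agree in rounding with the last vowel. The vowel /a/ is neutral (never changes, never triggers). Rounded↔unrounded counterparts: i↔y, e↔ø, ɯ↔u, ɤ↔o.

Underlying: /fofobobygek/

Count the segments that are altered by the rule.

4

/o/ harmonizes with /e/ ([-round]) → [ɤ]
/o/ harmonizes with /e/ ([-round]) → [ɤ]
/o/ harmonizes with /e/ ([-round]) → [ɤ]
/y/ harmonizes with /e/ ([-round]) → [i]
4 segments change.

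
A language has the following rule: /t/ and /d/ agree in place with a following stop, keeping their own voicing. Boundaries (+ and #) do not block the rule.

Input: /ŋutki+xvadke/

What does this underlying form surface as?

/t/ before /k/ (velar) → [k]
/d/ before /k/ (velar) → [g]

[ŋukki+xvagke]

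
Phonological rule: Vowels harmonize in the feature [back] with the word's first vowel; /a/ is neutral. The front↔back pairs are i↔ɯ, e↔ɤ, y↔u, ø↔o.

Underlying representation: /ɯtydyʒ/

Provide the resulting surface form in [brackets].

[ɯtuduʒ]

/y/ harmonizes with /ɯ/ ([+back]) → [u]
/y/ harmonizes with /ɯ/ ([+back]) → [u]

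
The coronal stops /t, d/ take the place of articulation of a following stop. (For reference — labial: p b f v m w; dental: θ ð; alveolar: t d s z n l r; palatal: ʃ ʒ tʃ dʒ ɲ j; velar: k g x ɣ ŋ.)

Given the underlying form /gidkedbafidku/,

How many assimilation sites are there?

3

/d/ before /k/ (velar) → [g]
/d/ before /b/ (labial) → [b]
/d/ before /k/ (velar) → [g]
3 segments change.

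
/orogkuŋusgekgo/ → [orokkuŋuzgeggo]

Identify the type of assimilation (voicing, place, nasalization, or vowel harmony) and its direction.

/g/→[k] /s/→[z] /k/→[g].
Each target copies a feature from the following segment, so the direction is regressive.

voicing assimilation, regressive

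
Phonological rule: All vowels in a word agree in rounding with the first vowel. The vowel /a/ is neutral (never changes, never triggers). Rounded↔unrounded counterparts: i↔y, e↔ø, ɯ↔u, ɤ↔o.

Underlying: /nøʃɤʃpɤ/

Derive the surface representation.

/ɤ/ harmonizes with /ø/ ([+round]) → [o]
/ɤ/ harmonizes with /ø/ ([+round]) → [o]

[nøʃoʃpo]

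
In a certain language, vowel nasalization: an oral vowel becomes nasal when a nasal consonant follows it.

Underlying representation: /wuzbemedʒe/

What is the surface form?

/e/ before nasal /m/ → [ẽ]

[wuzbẽmedʒe]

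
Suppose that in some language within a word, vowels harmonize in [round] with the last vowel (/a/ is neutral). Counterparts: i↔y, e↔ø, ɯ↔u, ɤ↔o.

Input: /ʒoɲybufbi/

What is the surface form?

[ʒɤɲibɯfbi]

/o/ harmonizes with /i/ ([-round]) → [ɤ]
/y/ harmonizes with /i/ ([-round]) → [i]
/u/ harmonizes with /i/ ([-round]) → [ɯ]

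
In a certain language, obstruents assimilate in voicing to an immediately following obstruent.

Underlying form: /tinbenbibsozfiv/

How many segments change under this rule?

/b/ before /s/ (voiceless) → [p]
/z/ before /f/ (voiceless) → [s]
2 segments change.

2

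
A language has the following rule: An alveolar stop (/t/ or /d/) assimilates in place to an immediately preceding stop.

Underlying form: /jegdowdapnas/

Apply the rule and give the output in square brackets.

[jeggowdapnas]

/d/ after /g/ (velar) → [g]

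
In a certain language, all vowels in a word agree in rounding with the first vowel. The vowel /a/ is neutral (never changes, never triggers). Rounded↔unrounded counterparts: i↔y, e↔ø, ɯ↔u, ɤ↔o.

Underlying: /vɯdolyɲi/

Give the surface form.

[vɯdɤliɲi]

/o/ harmonizes with /ɯ/ ([-round]) → [ɤ]
/y/ harmonizes with /ɯ/ ([-round]) → [i]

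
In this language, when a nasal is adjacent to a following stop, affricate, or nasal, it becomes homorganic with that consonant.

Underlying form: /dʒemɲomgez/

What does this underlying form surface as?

/m/ before /ɲ/ (palatal) → [ɲ]
/m/ before /g/ (velar) → [ŋ]

[dʒeɲɲoŋgez]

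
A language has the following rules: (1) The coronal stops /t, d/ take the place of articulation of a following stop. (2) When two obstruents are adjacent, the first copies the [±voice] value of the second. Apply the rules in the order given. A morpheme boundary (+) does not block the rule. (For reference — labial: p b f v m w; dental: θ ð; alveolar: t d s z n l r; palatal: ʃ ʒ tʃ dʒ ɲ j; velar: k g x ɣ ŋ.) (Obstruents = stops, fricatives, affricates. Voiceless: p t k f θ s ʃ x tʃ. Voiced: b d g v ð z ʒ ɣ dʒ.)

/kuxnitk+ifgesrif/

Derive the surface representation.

Rule 1: /t/ before /k/ (velar) → [k]
After rule 1: kuxnikk+ifgesrif
Rule 2: /f/ before /g/ (voiced) → [v]

[kuxnikk+ivgesrif]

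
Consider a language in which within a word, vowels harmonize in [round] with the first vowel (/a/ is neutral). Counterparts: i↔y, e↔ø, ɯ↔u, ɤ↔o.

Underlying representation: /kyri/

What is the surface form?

[kyry]

/i/ harmonizes with /y/ ([+round]) → [y]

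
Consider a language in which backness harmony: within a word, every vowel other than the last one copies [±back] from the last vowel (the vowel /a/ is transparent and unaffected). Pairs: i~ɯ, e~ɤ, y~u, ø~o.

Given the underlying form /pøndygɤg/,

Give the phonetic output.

/ø/ harmonizes with /ɤ/ ([+back]) → [o]
/y/ harmonizes with /ɤ/ ([+back]) → [u]

[pondugɤg]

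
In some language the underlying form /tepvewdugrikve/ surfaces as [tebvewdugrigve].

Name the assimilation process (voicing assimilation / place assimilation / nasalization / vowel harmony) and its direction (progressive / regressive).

voicing assimilation, regressive

/p/→[b] /k/→[g].
Each target copies a feature from the following segment, so the direction is regressive.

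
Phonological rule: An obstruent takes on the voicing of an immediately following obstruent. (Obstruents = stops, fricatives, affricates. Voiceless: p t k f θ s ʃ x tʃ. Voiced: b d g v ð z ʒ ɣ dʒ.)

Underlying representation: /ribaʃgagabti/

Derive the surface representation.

/ʃ/ before /g/ (voiced) → [ʒ]
/b/ before /t/ (voiceless) → [p]

[ribaʒgagapti]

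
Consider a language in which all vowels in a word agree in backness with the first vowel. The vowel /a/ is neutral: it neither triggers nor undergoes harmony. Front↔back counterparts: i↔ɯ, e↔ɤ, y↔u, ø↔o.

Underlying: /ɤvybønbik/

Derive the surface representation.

/y/ harmonizes with /ɤ/ ([+back]) → [u]
/ø/ harmonizes with /ɤ/ ([+back]) → [o]
/i/ harmonizes with /ɤ/ ([+back]) → [ɯ]

[ɤvubonbɯk]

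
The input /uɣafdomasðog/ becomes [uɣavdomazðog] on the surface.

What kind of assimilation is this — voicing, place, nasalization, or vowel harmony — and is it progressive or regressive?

voicing assimilation, regressive

/f/→[v] /s/→[z].
Each target copies a feature from the following segment, so the direction is regressive.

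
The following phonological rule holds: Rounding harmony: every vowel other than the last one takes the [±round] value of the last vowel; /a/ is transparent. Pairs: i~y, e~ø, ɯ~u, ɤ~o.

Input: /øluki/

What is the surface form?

[elɯki]

/ø/ harmonizes with /i/ ([-round]) → [e]
/u/ harmonizes with /i/ ([-round]) → [ɯ]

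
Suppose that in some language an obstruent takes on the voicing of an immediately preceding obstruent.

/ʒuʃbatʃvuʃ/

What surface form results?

/b/ after /ʃ/ (voiceless) → [p]
/v/ after /tʃ/ (voiceless) → [f]

[ʒuʃpatʃfuʃ]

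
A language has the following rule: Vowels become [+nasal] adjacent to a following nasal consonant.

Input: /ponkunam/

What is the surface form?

[põnkũnãm]

/o/ before nasal /n/ → [õ]
/u/ before nasal /n/ → [ũ]
/a/ before nasal /m/ → [ã]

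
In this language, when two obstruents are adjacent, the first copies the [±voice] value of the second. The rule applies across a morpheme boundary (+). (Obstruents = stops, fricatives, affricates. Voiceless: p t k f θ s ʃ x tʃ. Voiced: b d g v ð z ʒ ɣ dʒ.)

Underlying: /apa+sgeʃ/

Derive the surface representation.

/s/ before /g/ (voiced) → [z]

[apa+zgeʃ]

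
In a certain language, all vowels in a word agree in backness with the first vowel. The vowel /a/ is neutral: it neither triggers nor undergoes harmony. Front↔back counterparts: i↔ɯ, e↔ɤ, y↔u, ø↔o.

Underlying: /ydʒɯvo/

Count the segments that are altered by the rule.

/ɯ/ harmonizes with /y/ ([-back]) → [i]
/o/ harmonizes with /y/ ([-back]) → [ø]
2 segments change.

2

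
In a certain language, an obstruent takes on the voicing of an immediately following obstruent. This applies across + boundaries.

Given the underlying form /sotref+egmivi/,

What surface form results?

[sotref+egmivi]

no segment meets the rule's conditions; no change.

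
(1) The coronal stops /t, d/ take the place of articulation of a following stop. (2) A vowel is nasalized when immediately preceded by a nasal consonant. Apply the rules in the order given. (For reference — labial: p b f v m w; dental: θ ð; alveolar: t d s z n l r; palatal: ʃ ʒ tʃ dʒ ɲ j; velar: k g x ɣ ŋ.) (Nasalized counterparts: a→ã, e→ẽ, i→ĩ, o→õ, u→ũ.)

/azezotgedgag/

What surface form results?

[azezokgeggag]

Rule 1: /t/ before /g/ (velar) → [k]
Rule 1: /d/ before /g/ (velar) → [g]
After rule 1: azezokgeggag
Rule 2: no segment meets the rule's conditions; no change.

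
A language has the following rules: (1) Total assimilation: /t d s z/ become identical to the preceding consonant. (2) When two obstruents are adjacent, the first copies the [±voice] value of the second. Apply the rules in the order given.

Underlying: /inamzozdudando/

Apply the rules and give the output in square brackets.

Rule 1: /z/ after /m/ → [m] (total assimilation)
Rule 1: /d/ after /z/ → [z] (total assimilation)
Rule 1: /d/ after /n/ → [n] (total assimilation)
After rule 1: inammozzudanno
Rule 2: no segment meets the rule's conditions; no change.

[inammozzudanno]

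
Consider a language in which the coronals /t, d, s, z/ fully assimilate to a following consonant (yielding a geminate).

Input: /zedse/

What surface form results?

/d/ before /s/ → [s] (total assimilation)

[zesse]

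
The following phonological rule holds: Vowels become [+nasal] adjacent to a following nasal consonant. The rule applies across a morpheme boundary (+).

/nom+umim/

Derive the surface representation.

/o/ before nasal /m/ → [õ]
/u/ before nasal /m/ → [ũ]
/i/ before nasal /m/ → [ĩ]

[nõm+ũmĩm]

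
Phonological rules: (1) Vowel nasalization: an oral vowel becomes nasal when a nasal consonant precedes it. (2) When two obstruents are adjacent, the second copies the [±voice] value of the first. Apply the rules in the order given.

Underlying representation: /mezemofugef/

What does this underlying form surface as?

Rule 1: /e/ after nasal /m/ → [ẽ]
Rule 1: /o/ after nasal /m/ → [õ]
After rule 1: mẽzemõfugef
Rule 2: no segment meets the rule's conditions; no change.

[mẽzemõfugef]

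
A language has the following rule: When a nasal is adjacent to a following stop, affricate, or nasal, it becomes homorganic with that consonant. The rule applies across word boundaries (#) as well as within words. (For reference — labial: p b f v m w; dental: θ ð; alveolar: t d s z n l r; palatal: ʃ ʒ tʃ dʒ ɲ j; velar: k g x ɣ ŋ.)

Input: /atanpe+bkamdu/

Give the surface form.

[atampe+bkandu]

/n/ before /p/ (labial) → [m]
/m/ before /d/ (alveolar) → [n]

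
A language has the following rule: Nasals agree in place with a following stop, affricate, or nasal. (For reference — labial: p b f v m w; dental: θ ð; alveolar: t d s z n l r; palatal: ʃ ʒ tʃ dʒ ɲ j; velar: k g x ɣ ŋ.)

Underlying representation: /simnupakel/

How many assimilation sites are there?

1

/m/ before /n/ (alveolar) → [n]
1 segment changes.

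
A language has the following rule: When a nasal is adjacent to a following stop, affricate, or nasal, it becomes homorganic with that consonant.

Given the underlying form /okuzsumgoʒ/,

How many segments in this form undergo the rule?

/m/ before /g/ (velar) → [ŋ]
1 segment changes.

1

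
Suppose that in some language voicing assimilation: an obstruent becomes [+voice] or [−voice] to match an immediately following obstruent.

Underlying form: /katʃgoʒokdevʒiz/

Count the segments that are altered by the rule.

2

/tʃ/ before /g/ (voiced) → [dʒ]
/k/ before /d/ (voiced) → [g]
2 segments change.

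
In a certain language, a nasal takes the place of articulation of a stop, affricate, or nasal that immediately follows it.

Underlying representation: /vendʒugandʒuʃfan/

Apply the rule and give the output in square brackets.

[veɲdʒugaɲdʒuʃfan]

/n/ before /dʒ/ (palatal) → [ɲ]
/n/ before /dʒ/ (palatal) → [ɲ]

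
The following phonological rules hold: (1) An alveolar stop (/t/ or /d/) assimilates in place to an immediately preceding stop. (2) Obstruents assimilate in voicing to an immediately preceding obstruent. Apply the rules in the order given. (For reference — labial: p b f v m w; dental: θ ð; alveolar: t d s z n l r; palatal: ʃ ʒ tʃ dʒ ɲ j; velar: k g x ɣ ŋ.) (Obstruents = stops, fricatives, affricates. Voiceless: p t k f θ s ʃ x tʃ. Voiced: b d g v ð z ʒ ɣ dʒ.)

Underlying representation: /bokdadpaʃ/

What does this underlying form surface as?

[bokkadbaʃ]

Rule 1: /d/ after /k/ (velar) → [g]
After rule 1: bokgadpaʃ
Rule 2: /g/ after /k/ (voiceless) → [k]
Rule 2: /p/ after /d/ (voiced) → [b]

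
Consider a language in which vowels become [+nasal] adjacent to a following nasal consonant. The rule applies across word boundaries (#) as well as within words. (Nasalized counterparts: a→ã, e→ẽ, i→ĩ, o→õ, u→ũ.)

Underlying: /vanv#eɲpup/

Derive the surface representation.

[vãnv#ẽɲpup]

/a/ before nasal /n/ → [ã]
/e/ before nasal /ɲ/ → [ẽ]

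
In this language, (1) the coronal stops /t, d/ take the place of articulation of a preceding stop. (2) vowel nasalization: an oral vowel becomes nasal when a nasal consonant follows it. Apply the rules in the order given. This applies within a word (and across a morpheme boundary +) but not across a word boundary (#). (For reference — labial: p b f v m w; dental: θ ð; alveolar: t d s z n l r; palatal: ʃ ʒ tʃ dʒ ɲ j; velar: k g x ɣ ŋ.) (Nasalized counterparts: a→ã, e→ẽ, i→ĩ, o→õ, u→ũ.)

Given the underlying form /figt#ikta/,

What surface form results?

[figk#ikka]

Rule 1: /t/ after /g/ (velar) → [k]
Rule 1: /t/ after /k/ (velar) → [k]
After rule 1: figk#ikka
Rule 2: no segment meets the rule's conditions; no change.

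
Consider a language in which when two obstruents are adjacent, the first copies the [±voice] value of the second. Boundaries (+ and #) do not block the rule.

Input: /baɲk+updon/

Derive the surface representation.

/p/ before /d/ (voiced) → [b]

[baɲk+ubdon]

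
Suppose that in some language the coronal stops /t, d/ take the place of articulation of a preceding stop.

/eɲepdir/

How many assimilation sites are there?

/d/ after /p/ (labial) → [b]
1 segment changes.

1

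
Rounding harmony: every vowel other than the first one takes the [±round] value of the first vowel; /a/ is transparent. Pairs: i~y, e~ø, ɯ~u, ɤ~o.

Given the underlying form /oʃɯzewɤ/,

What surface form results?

/ɯ/ harmonizes with /o/ ([+round]) → [u]
/e/ harmonizes with /o/ ([+round]) → [ø]
/ɤ/ harmonizes with /o/ ([+round]) → [o]

[oʃuzøwo]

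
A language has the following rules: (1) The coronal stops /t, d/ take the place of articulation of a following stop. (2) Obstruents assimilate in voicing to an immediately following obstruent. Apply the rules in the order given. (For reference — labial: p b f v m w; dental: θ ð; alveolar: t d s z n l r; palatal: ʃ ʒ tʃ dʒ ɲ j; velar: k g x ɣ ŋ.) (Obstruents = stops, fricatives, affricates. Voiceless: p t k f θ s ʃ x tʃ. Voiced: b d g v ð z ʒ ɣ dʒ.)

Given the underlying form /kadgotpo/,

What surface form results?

[kaggoppo]

Rule 1: /d/ before /g/ (velar) → [g]
Rule 1: /t/ before /p/ (labial) → [p]
After rule 1: kaggoppo
Rule 2: no segment meets the rule's conditions; no change.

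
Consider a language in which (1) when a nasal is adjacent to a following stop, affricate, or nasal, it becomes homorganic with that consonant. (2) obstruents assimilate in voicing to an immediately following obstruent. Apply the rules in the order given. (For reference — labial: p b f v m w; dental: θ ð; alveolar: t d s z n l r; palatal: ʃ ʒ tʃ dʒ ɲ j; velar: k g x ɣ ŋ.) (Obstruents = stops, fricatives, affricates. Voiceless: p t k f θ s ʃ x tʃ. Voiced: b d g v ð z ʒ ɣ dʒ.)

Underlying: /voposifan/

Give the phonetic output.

Rule 1: no segment meets the rule's conditions; no change.
After rule 1: voposifan
Rule 2: no segment meets the rule's conditions; no change.

[voposifan]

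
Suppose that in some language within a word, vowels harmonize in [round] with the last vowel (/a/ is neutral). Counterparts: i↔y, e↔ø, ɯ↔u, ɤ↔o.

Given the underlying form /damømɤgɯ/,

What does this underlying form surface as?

[damemɤgɯ]

/ø/ harmonizes with /ɯ/ ([-round]) → [e]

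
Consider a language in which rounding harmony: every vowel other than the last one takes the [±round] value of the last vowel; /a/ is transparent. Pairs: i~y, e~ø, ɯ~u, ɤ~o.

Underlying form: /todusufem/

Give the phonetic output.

/o/ harmonizes with /e/ ([-round]) → [ɤ]
/u/ harmonizes with /e/ ([-round]) → [ɯ]
/u/ harmonizes with /e/ ([-round]) → [ɯ]

[tɤdɯsɯfem]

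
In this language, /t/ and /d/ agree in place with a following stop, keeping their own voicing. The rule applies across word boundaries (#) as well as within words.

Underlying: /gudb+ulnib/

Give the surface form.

[gubb+ulnib]

/d/ before /b/ (labial) → [b]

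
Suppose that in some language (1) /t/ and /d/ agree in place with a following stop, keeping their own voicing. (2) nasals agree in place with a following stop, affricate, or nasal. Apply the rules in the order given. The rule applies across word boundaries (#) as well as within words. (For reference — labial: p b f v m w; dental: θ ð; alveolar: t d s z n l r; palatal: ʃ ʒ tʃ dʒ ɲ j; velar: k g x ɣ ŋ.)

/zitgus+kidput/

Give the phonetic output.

[zikgus+kibput]

Rule 1: /t/ before /g/ (velar) → [k]
Rule 1: /d/ before /p/ (labial) → [b]
After rule 1: zikgus+kibput
Rule 2: no segment meets the rule's conditions; no change.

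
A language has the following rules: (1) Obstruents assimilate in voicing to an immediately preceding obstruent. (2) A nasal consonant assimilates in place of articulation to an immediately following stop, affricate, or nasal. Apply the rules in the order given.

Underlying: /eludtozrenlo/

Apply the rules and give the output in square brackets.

Rule 1: /t/ after /d/ (voiced) → [d]
After rule 1: eluddozrenlo
Rule 2: no segment meets the rule's conditions; no change.

[eluddozrenlo]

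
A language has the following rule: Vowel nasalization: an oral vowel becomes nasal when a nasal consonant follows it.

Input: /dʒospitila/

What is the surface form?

[dʒospitila]

no segment meets the rule's conditions; no change.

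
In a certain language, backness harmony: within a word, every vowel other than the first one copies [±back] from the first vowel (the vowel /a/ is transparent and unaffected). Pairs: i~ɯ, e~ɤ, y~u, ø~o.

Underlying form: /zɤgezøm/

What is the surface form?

[zɤgɤzom]

/e/ harmonizes with /ɤ/ ([+back]) → [ɤ]
/ø/ harmonizes with /ɤ/ ([+back]) → [o]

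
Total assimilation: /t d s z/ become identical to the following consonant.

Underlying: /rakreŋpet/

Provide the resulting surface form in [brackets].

[rakreŋpet]

no segment meets the rule's conditions; no change.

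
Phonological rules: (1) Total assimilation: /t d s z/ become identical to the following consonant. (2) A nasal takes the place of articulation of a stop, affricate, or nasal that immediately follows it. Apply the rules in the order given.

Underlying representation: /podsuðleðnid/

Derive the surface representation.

[possuðleðnid]

Rule 1: /d/ before /s/ → [s] (total assimilation)
After rule 1: possuðleðnid
Rule 2: no segment meets the rule's conditions; no change.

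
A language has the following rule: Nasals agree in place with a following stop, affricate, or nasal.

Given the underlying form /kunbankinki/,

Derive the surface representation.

[kumbaŋkiŋki]

/n/ before /b/ (labial) → [m]
/n/ before /k/ (velar) → [ŋ]
/n/ before /k/ (velar) → [ŋ]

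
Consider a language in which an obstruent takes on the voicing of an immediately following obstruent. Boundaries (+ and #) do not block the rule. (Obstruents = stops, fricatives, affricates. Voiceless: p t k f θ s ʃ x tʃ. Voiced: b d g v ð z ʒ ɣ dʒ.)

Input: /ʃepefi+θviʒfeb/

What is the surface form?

/θ/ before /v/ (voiced) → [ð]
/ʒ/ before /f/ (voiceless) → [ʃ]

[ʃepefi+ðviʃfeb]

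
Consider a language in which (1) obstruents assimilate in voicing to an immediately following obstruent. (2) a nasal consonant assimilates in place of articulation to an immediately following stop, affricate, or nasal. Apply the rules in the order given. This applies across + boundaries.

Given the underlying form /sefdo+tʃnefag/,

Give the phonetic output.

[sevdo+tʃnefag]

Rule 1: /f/ before /d/ (voiced) → [v]
After rule 1: sevdo+tʃnefag
Rule 2: no segment meets the rule's conditions; no change.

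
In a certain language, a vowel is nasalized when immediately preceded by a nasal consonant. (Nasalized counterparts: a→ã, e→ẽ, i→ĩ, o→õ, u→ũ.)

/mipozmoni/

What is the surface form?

/i/ after nasal /m/ → [ĩ]
/o/ after nasal /m/ → [õ]
/i/ after nasal /n/ → [ĩ]

[mĩpozmõnĩ]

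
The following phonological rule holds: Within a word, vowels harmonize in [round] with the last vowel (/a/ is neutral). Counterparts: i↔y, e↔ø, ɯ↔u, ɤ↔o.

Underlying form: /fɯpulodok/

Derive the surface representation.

/ɯ/ harmonizes with /o/ ([+round]) → [u]

[fupulodok]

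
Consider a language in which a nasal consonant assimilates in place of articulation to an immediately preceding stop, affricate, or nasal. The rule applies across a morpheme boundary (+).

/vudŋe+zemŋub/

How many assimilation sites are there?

/ŋ/ after /d/ (alveolar) → [n]
/ŋ/ after /m/ (labial) → [m]
2 segments change.

2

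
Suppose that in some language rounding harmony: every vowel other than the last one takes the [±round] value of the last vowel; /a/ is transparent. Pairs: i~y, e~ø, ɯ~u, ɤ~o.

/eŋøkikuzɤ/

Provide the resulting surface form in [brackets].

[eŋekikɯzɤ]

/ø/ harmonizes with /ɤ/ ([-round]) → [e]
/u/ harmonizes with /ɤ/ ([-round]) → [ɯ]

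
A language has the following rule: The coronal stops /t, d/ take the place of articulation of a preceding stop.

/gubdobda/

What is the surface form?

[gubbobba]

/d/ after /b/ (labial) → [b]
/d/ after /b/ (labial) → [b]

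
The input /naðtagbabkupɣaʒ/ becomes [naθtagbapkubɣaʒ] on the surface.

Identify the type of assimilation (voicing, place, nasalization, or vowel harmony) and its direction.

/ð/→[θ] /b/→[p] /p/→[b].
Each target copies a feature from the following segment, so the direction is regressive.

voicing assimilation, regressive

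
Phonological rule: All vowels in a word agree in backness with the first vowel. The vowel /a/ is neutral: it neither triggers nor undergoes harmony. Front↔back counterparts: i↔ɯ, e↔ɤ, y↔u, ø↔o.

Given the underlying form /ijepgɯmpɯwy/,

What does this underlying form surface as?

/ɯ/ harmonizes with /i/ ([-back]) → [i]
/ɯ/ harmonizes with /i/ ([-back]) → [i]

[ijepgimpiwy]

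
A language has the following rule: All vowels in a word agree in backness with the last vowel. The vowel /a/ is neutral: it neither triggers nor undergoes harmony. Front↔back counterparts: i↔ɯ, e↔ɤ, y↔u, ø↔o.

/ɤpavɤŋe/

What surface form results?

/ɤ/ harmonizes with /e/ ([-back]) → [e]
/ɤ/ harmonizes with /e/ ([-back]) → [e]

[epaveŋe]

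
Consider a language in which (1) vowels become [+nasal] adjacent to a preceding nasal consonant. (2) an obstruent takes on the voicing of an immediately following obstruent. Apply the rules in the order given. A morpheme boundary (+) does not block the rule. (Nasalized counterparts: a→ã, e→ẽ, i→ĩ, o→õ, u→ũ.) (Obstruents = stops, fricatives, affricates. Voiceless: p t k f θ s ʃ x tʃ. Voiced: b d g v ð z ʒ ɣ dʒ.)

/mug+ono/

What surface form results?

Rule 1: /u/ after nasal /m/ → [ũ]
Rule 1: /o/ after nasal /n/ → [õ]
After rule 1: mũg+onõ
Rule 2: no segment meets the rule's conditions; no change.

[mũg+onõ]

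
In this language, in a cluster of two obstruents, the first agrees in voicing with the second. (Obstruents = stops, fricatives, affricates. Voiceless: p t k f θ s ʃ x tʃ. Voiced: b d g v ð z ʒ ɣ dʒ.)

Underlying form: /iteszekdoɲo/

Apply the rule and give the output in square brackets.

/s/ before /z/ (voiced) → [z]
/k/ before /d/ (voiced) → [g]

[itezzegdoɲo]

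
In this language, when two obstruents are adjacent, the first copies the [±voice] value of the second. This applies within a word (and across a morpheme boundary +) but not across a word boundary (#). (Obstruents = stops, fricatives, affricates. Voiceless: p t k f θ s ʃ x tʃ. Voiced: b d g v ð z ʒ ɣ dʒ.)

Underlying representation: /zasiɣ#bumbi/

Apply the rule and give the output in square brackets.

[zasiɣ#bumbi]

no segment meets the rule's conditions; no change.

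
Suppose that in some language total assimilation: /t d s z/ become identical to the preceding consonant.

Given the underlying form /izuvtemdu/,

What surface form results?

/t/ after /v/ → [v] (total assimilation)
/d/ after /m/ → [m] (total assimilation)

[izuvvemmu]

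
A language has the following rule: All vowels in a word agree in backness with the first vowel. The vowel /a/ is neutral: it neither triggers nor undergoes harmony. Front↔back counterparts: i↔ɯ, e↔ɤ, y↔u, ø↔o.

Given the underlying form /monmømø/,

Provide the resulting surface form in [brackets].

[monmomo]

/ø/ harmonizes with /o/ ([+back]) → [o]
/ø/ harmonizes with /o/ ([+back]) → [o]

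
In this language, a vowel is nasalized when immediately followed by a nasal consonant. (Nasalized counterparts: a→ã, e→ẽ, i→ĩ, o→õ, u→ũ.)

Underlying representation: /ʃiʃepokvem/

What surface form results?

/e/ before nasal /m/ → [ẽ]

[ʃiʃepokvẽm]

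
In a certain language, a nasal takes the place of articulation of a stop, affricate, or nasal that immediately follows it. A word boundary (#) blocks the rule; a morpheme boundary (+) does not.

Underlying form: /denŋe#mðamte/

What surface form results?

/n/ before /ŋ/ (velar) → [ŋ]
/m/ before /t/ (alveolar) → [n]

[deŋŋe#mðante]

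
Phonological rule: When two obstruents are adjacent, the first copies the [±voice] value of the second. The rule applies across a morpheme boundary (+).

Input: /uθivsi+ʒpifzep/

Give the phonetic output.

[uθifsi+ʃpivzep]

/v/ before /s/ (voiceless) → [f]
/ʒ/ before /p/ (voiceless) → [ʃ]
/f/ before /z/ (voiced) → [v]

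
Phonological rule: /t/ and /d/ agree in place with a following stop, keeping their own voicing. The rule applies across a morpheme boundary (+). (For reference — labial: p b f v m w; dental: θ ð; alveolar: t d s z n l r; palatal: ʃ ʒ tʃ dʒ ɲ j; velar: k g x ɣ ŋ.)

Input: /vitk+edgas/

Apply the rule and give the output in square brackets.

/t/ before /k/ (velar) → [k]
/d/ before /g/ (velar) → [g]

[vikk+eggas]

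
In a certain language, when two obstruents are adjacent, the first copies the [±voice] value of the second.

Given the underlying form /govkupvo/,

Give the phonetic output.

/v/ before /k/ (voiceless) → [f]
/p/ before /v/ (voiced) → [b]

[gofkubvo]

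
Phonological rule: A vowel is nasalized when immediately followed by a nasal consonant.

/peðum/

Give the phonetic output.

/u/ before nasal /m/ → [ũ]

[peðũm]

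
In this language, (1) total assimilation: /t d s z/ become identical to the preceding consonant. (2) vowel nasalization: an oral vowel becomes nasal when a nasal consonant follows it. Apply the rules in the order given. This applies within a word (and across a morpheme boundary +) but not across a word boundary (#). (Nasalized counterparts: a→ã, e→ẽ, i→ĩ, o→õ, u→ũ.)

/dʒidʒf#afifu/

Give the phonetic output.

Rule 1: no segment meets the rule's conditions; no change.
After rule 1: dʒidʒf#afifu
Rule 2: no segment meets the rule's conditions; no change.

[dʒidʒf#afifu]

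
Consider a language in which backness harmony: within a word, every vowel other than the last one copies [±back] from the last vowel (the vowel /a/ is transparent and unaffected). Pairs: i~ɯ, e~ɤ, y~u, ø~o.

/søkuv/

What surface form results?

/ø/ harmonizes with /u/ ([+back]) → [o]

[sokuv]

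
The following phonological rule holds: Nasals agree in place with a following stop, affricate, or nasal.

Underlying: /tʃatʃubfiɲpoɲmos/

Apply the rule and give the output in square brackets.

/ɲ/ before /p/ (labial) → [m]
/ɲ/ before /m/ (labial) → [m]

[tʃatʃubfimpommos]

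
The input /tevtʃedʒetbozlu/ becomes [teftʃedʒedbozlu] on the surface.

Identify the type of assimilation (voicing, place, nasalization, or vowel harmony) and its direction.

voicing assimilation, regressive

/v/→[f] /t/→[d].
Each target copies a feature from the following segment, so the direction is regressive.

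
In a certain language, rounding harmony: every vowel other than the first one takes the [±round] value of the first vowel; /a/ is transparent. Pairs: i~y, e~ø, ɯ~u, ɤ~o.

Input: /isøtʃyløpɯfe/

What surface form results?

[isetʃilepɯfe]

/ø/ harmonizes with /i/ ([-round]) → [e]
/y/ harmonizes with /i/ ([-round]) → [i]
/ø/ harmonizes with /i/ ([-round]) → [e]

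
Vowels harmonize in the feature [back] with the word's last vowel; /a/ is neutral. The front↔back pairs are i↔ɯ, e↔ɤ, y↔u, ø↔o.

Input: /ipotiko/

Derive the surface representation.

[ɯpotɯko]

/i/ harmonizes with /o/ ([+back]) → [ɯ]
/i/ harmonizes with /o/ ([+back]) → [ɯ]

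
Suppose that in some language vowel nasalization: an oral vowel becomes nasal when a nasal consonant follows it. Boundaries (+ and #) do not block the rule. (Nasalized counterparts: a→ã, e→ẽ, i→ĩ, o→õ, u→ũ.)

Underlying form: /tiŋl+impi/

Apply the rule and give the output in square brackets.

[tĩŋl+ĩmpi]

/i/ before nasal /ŋ/ → [ĩ]
/i/ before nasal /m/ → [ĩ]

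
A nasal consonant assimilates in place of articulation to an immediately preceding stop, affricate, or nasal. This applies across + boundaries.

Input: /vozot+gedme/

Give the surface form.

/m/ after /d/ (alveolar) → [n]

[vozot+gedne]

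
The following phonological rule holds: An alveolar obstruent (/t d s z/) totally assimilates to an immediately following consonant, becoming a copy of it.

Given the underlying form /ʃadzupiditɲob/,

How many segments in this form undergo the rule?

/d/ before /z/ → [z] (total assimilation)
/t/ before /ɲ/ → [ɲ] (total assimilation)
2 segments change.

2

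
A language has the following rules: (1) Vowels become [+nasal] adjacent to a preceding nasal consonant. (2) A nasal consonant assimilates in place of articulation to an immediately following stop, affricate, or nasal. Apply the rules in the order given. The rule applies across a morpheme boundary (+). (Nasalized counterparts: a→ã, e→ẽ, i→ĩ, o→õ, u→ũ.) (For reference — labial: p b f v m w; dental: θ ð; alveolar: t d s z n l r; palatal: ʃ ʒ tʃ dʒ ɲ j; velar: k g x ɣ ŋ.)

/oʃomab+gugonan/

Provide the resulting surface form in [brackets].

Rule 1: /a/ after nasal /m/ → [ã]
Rule 1: /a/ after nasal /n/ → [ã]
After rule 1: oʃomãb+gugonãn
Rule 2: no segment meets the rule's conditions; no change.

[oʃomãb+gugonãn]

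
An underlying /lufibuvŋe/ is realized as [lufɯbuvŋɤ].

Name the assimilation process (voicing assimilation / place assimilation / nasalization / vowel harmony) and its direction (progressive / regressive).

/i/→[ɯ] /e/→[ɤ].
Vowels agree with the first vowel, so the harmony is progressive.

vowel harmony, progressive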